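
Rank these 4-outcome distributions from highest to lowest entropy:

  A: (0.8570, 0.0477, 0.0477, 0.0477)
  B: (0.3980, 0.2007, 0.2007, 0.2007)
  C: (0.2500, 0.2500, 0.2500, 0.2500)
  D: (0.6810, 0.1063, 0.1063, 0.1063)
C > B > D > A

Key insight: Entropy is maximized by uniform distributions and minimized by concentrated distributions.

Entropies:
  H(A) = 0.8187 bits
  H(B) = 1.9239 bits
  H(C) = 2.0000 bits
  H(D) = 1.4089 bits

Ranking: C > B > D > A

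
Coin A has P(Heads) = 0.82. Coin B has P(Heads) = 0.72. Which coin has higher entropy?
B

For binary distributions, entropy is maximized at p=0.5 and decreases as p moves toward 0 or 1.

H(A) = H(0.82) = 0.6801 bits
H(B) = H(0.72) = 0.8555 bits

Distribution B (p=0.72) is closer to uniform (p=0.5), so it has higher entropy.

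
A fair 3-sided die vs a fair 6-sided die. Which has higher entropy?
6-sided die

Both are uniform distributions; for uniform over n outcomes, H = log₂(n). H(3-sided) = log₂(3) = 1.585 bits and H(6-sided) = log₂(6) = 2.585 bits. More outcomes in a uniform distribution means higher entropy.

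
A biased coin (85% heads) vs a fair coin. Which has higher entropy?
Fair coin

The fair coin is uniform (p=0.5), maximizing binary entropy at 1 bit. The biased coin has H(0.85) ≈ 0.610 bits — its outcome is more predictable, so its entropy is lower.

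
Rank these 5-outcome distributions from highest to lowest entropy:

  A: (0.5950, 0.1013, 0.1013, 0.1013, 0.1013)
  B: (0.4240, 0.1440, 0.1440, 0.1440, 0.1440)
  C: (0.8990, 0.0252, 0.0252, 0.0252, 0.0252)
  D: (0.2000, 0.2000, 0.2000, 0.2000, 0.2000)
D > B > A > C

Key insight: Entropy is maximized by uniform distributions and minimized by concentrated distributions.

Entropies:
  H(A) = 1.7838 bits
  H(B) = 2.1353 bits
  H(C) = 0.6742 bits
  H(D) = 2.3219 bits

Ranking: D > B > A > C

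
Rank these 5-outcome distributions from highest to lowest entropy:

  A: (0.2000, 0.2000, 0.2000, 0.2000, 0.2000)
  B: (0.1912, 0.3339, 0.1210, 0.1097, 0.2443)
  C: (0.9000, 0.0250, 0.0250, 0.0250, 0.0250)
A > B > C

Key insight: Entropy is maximized by uniform distributions and minimized by concentrated distributions.

- Uniform distributions have maximum entropy log₂(5) = 2.3219 bits
- The more "peaked" or concentrated a distribution, the lower its entropy

Entropies:
  H(A) = 2.3219 bits
  H(B) = 2.1999 bits
  H(C) = 0.6690 bits

Ranking: A > B > C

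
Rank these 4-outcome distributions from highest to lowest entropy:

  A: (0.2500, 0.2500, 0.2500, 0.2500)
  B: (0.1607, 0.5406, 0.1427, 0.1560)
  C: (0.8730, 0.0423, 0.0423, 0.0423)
A > B > C

Key insight: Entropy is maximized by uniform distributions and minimized by concentrated distributions.

- Uniform distributions have maximum entropy log₂(4) = 2.0000 bits
- The more "peaked" or concentrated a distribution, the lower its entropy

Entropies:
  H(A) = 2.0000 bits
  H(B) = 1.7225 bits
  H(C) = 0.7504 bits

Ranking: A > B > C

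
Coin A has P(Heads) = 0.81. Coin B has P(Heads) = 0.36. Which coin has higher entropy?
B

For binary distributions, entropy is maximized at p=0.5 and decreases as p moves toward 0 or 1.

H(A) = H(0.81) = 0.7015 bits
H(B) = H(0.36) = 0.9427 bits

Distribution B (p=0.36) is closer to uniform (p=0.5), so it has higher entropy.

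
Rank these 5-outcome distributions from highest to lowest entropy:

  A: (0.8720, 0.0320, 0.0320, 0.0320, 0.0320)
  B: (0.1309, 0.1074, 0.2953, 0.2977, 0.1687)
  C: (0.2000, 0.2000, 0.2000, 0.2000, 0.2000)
C > B > A

Key insight: Entropy is maximized by uniform distributions and minimized by concentrated distributions.

- Uniform distributions have maximum entropy log₂(5) = 2.3219 bits
- The more "peaked" or concentrated a distribution, the lower its entropy

Entropies:
  H(A) = 0.8079 bits
  H(B) = 2.2028 bits
  H(C) = 2.3219 bits

Ranking: C > B > A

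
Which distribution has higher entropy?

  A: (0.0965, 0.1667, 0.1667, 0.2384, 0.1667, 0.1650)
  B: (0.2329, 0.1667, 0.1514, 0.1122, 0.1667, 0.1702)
B

Both distributions are close to uniform, making this a harder comparison.

H(A) = 2.5402 bits
H(B) = 2.5524 bits

The distribution closer to uniform has higher entropy.
Answer: B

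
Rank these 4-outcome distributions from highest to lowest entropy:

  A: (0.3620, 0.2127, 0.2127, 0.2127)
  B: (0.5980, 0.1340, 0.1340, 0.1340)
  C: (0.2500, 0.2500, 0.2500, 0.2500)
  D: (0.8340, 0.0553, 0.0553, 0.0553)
C > A > B > D

Key insight: Entropy is maximized by uniform distributions and minimized by concentrated distributions.

Entropies:
  H(A) = 1.9555 bits
  H(B) = 1.6093 bits
  H(C) = 2.0000 bits
  H(D) = 0.9116 bits

Ranking: C > A > B > D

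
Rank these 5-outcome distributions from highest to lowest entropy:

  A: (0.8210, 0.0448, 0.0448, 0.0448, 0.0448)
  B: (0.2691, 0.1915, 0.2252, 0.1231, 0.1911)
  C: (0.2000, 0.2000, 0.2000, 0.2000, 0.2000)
C > B > A

Key insight: Entropy is maximized by uniform distributions and minimized by concentrated distributions.

- Uniform distributions have maximum entropy log₂(5) = 2.3219 bits
- The more "peaked" or concentrated a distribution, the lower its entropy

Entropies:
  H(A) = 1.0359 bits
  H(B) = 2.2789 bits
  H(C) = 2.3219 bits

Ranking: C > B > A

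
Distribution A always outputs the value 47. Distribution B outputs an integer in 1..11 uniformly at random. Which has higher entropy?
B

A is deterministic, so H(A) = 0. B is uniform over 11 outcomes, so H(B) = log₂(11) = 3.459 bits. Any distribution with genuine randomness has higher entropy than a deterministic one.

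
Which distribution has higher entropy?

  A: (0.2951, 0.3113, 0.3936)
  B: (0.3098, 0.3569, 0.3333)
B

Both distributions are close to uniform, making this a harder comparison.

H(A) = 1.5732 bits
H(B) = 1.5826 bits

The distribution closer to uniform has higher entropy.
Answer: B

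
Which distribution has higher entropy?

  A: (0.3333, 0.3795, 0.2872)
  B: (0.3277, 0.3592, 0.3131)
B

Both distributions are close to uniform, making this a harder comparison.

H(A) = 1.5757 bits
H(B) = 1.5826 bits

The distribution closer to uniform has higher entropy.
Answer: B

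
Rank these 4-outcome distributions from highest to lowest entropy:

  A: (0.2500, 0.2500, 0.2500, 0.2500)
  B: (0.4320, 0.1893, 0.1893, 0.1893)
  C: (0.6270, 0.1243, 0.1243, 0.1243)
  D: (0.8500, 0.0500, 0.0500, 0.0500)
A > B > C > D

Key insight: Entropy is maximized by uniform distributions and minimized by concentrated distributions.

Entropies:
  H(A) = 2.0000 bits
  H(B) = 1.8869 bits
  H(C) = 1.5441 bits
  H(D) = 0.8476 bits

Ranking: A > B > C > D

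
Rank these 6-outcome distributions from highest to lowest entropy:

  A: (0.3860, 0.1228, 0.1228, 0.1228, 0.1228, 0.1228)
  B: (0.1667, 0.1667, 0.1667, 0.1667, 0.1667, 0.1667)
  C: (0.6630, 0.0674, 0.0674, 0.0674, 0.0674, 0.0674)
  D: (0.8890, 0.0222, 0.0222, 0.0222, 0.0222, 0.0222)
B > A > C > D

Key insight: Entropy is maximized by uniform distributions and minimized by concentrated distributions.

Entropies:
  H(A) = 2.3878 bits
  H(B) = 2.5850 bits
  H(C) = 1.7044 bits
  H(D) = 0.7607 bits

Ranking: B > A > C > D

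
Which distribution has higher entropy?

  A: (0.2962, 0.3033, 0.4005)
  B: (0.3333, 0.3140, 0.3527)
B

Both distributions are close to uniform, making this a harder comparison.

H(A) = 1.5707 bits
H(B) = 1.5833 bits

The distribution closer to uniform has higher entropy.
Answer: B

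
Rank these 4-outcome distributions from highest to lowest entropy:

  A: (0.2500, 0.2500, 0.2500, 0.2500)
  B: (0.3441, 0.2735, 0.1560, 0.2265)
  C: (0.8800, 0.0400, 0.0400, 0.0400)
A > B > C

Key insight: Entropy is maximized by uniform distributions and minimized by concentrated distributions.

- Uniform distributions have maximum entropy log₂(4) = 2.0000 bits
- The more "peaked" or concentrated a distribution, the lower its entropy

Entropies:
  H(A) = 2.0000 bits
  H(B) = 1.9445 bits
  H(C) = 0.7196 bits

Ranking: A > B > C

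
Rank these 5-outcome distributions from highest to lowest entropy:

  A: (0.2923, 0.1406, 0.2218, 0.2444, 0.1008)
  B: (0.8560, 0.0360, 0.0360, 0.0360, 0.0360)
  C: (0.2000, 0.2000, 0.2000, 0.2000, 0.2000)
C > A > B

Key insight: Entropy is maximized by uniform distributions and minimized by concentrated distributions.

- Uniform distributions have maximum entropy log₂(5) = 2.3219 bits
- The more "peaked" or concentrated a distribution, the lower its entropy

Entropies:
  H(A) = 2.2291 bits
  H(B) = 0.8826 bits
  H(C) = 2.3219 bits

Ranking: C > A > B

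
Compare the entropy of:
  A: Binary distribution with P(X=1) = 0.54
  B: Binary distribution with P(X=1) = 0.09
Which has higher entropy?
A

For binary distributions, entropy is maximized at p=0.5 and decreases as p moves toward 0 or 1.

H(A) = H(0.54) = 0.9954 bits
H(B) = H(0.09) = 0.4365 bits

Distribution A (p=0.54) is closer to uniform (p=0.5), so it has higher entropy.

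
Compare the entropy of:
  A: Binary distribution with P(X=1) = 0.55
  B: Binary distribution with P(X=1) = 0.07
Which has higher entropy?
A

For binary distributions, entropy is maximized at p=0.5 and decreases as p moves toward 0 or 1.

H(A) = H(0.55) = 0.9928 bits
H(B) = H(0.07) = 0.3659 bits

Distribution A (p=0.55) is closer to uniform (p=0.5), so it has higher entropy.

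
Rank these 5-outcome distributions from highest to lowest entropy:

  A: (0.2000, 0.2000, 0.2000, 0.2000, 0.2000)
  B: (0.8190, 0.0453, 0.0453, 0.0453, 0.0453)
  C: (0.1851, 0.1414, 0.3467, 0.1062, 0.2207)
A > C > B

Key insight: Entropy is maximized by uniform distributions and minimized by concentrated distributions.

- Uniform distributions have maximum entropy log₂(5) = 2.3219 bits
- The more "peaked" or concentrated a distribution, the lower its entropy

Entropies:
  H(A) = 2.3219 bits
  H(B) = 1.0443 bits
  H(C) = 2.2039 bits

Ranking: A > C > B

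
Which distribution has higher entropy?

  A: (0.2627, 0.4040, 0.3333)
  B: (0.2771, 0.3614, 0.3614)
B

Both distributions are close to uniform, making this a harder comparison.

H(A) = 1.5632 bits
H(B) = 1.5744 bits

The distribution closer to uniform has higher entropy.
Answer: B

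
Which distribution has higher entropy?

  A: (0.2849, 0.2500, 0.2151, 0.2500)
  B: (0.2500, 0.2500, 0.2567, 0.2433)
B

Both distributions are close to uniform, making this a harder comparison.

H(A) = 1.9930 bits
H(B) = 1.9997 bits

The distribution closer to uniform has higher entropy.
Answer: B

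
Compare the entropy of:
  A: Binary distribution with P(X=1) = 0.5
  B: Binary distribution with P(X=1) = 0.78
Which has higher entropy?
A

For binary distributions, entropy is maximized at p=0.5 and decreases as p moves toward 0 or 1.

H(A) = H(0.5) = 1.0000 bits
H(B) = H(0.78) = 0.7602 bits

Distribution A (p=0.5) is closer to uniform (p=0.5), so it has higher entropy.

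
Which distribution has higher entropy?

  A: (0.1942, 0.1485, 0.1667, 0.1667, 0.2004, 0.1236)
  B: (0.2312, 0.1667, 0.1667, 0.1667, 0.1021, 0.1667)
A

Both distributions are close to uniform, making this a harder comparison.

H(A) = 2.5669 bits
H(B) = 2.5480 bits

The distribution closer to uniform has higher entropy.
Answer: A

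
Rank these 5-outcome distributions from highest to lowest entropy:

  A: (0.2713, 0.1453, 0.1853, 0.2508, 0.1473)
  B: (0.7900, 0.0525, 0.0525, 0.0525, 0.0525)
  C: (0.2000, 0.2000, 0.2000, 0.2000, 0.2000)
C > A > B

Key insight: Entropy is maximized by uniform distributions and minimized by concentrated distributions.

- Uniform distributions have maximum entropy log₂(5) = 2.3219 bits
- The more "peaked" or concentrated a distribution, the lower its entropy

Entropies:
  H(A) = 2.2731 bits
  H(B) = 1.1615 bits
  H(C) = 2.3219 bits

Ranking: C > A > B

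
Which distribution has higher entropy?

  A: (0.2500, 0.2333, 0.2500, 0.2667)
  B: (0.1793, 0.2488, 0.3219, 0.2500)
A

Both distributions are close to uniform, making this a harder comparison.

H(A) = 1.9984 bits
H(B) = 1.9703 bits

The distribution closer to uniform has higher entropy.
Answer: A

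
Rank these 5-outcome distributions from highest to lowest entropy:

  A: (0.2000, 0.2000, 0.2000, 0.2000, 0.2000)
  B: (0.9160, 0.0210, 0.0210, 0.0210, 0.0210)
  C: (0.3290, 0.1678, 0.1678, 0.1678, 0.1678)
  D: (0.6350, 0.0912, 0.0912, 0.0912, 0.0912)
A > C > D > B

Key insight: Entropy is maximized by uniform distributions and minimized by concentrated distributions.

Entropies:
  H(A) = 2.3219 bits
  H(B) = 0.5841 bits
  H(C) = 2.2559 bits
  H(D) = 1.6768 bits

Ranking: A > C > D > B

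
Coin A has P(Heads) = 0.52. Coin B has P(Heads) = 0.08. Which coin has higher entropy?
A

For binary distributions, entropy is maximized at p=0.5 and decreases as p moves toward 0 or 1.

H(A) = H(0.52) = 0.9988 bits
H(B) = H(0.08) = 0.4022 bits

Distribution A (p=0.52) is closer to uniform (p=0.5), so it has higher entropy.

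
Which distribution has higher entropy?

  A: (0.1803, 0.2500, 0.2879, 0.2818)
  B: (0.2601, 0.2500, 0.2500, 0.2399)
B

Both distributions are close to uniform, making this a harder comparison.

H(A) = 1.9777 bits
H(B) = 1.9994 bits

The distribution closer to uniform has higher entropy.
Answer: B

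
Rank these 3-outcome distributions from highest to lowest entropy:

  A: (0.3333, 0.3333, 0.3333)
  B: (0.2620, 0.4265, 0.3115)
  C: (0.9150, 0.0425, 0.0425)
A > B > C

Key insight: Entropy is maximized by uniform distributions and minimized by concentrated distributions.

- Uniform distributions have maximum entropy log₂(3) = 1.5850 bits
- The more "peaked" or concentrated a distribution, the lower its entropy

Entropies:
  H(A) = 1.5850 bits
  H(B) = 1.5548 bits
  H(C) = 0.5046 bits

Ranking: A > B > C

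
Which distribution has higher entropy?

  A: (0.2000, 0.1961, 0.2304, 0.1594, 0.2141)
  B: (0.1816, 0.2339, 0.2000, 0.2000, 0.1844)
B

Both distributions are close to uniform, making this a harder comparison.

H(A) = 2.3116 bits
H(B) = 2.3158 bits

The distribution closer to uniform has higher entropy.
Answer: B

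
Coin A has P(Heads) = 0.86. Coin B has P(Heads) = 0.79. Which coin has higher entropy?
B

For binary distributions, entropy is maximized at p=0.5 and decreases as p moves toward 0 or 1.

H(A) = H(0.86) = 0.5842 bits
H(B) = H(0.79) = 0.7415 bits

Distribution B (p=0.79) is closer to uniform (p=0.5), so it has higher entropy.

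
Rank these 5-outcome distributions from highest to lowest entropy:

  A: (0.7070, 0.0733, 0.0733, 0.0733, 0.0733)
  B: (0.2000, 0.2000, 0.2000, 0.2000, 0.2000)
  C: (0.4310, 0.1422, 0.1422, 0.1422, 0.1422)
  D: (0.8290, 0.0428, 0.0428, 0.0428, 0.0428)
B > C > A > D

Key insight: Entropy is maximized by uniform distributions and minimized by concentrated distributions.

Entropies:
  H(A) = 1.4586 bits
  H(B) = 2.3219 bits
  H(C) = 2.1242 bits
  H(D) = 1.0020 bits

Ranking: B > C > A > D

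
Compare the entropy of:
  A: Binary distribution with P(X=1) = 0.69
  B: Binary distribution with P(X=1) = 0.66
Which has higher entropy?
B

For binary distributions, entropy is maximized at p=0.5 and decreases as p moves toward 0 or 1.

H(A) = H(0.69) = 0.8932 bits
H(B) = H(0.66) = 0.9248 bits

Distribution B (p=0.66) is closer to uniform (p=0.5), so it has higher entropy.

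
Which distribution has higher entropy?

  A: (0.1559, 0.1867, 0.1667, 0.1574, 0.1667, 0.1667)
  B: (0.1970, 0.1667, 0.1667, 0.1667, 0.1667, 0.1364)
A

Both distributions are close to uniform, making this a harder comparison.

H(A) = 2.5824 bits
H(B) = 2.5770 bits

The distribution closer to uniform has higher entropy.
Answer: A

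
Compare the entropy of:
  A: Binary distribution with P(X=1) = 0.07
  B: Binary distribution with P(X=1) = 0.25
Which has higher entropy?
B

For binary distributions, entropy is maximized at p=0.5 and decreases as p moves toward 0 or 1.

H(A) = H(0.07) = 0.3659 bits
H(B) = H(0.25) = 0.8113 bits

Distribution B (p=0.25) is closer to uniform (p=0.5), so it has higher entropy.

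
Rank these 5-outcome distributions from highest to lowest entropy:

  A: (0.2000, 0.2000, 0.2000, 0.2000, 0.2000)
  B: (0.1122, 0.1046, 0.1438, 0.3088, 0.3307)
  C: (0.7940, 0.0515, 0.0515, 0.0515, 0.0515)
A > B > C

Key insight: Entropy is maximized by uniform distributions and minimized by concentrated distributions.

- Uniform distributions have maximum entropy log₂(5) = 2.3219 bits
- The more "peaked" or concentrated a distribution, the lower its entropy

Entropies:
  H(A) = 2.3219 bits
  H(B) = 2.1483 bits
  H(C) = 1.1458 bits

Ranking: A > B > C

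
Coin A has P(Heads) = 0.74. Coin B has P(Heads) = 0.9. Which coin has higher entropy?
A

For binary distributions, entropy is maximized at p=0.5 and decreases as p moves toward 0 or 1.

H(A) = H(0.74) = 0.8267 bits
H(B) = H(0.9) = 0.4690 bits

Distribution A (p=0.74) is closer to uniform (p=0.5), so it has higher entropy.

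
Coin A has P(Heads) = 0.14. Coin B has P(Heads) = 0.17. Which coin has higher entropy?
B

For binary distributions, entropy is maximized at p=0.5 and decreases as p moves toward 0 or 1.

H(A) = H(0.14) = 0.5842 bits
H(B) = H(0.17) = 0.6577 bits

Distribution B (p=0.17) is closer to uniform (p=0.5), so it has higher entropy.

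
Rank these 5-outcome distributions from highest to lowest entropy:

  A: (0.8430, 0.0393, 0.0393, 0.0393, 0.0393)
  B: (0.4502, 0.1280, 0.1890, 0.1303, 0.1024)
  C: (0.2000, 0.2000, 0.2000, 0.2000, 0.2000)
C > B > A

Key insight: Entropy is maximized by uniform distributions and minimized by concentrated distributions.

- Uniform distributions have maximum entropy log₂(5) = 2.3219 bits
- The more "peaked" or concentrated a distribution, the lower its entropy

Entropies:
  H(A) = 0.9411 bits
  H(B) = 2.0720 bits
  H(C) = 2.3219 bits

Ranking: C > B > A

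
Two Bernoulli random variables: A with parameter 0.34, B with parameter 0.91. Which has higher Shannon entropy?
A

For binary distributions, entropy is maximized at p=0.5 and decreases as p moves toward 0 or 1.

H(A) = H(0.34) = 0.9248 bits
H(B) = H(0.91) = 0.4365 bits

Distribution A (p=0.34) is closer to uniform (p=0.5), so it has higher entropy.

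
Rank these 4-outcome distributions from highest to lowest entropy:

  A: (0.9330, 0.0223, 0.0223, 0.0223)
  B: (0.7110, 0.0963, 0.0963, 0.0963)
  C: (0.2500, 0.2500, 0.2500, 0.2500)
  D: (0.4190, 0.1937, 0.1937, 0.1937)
C > D > B > A

Key insight: Entropy is maximized by uniform distributions and minimized by concentrated distributions.

Entropies:
  H(A) = 0.4608 bits
  H(B) = 1.3255 bits
  H(C) = 2.0000 bits
  H(D) = 1.9018 bits

Ranking: C > D > B > A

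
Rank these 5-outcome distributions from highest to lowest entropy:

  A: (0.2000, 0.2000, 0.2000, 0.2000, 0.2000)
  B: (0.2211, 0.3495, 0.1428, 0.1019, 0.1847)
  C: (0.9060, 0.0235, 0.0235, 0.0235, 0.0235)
A > B > C

Key insight: Entropy is maximized by uniform distributions and minimized by concentrated distributions.

- Uniform distributions have maximum entropy log₂(5) = 2.3219 bits
- The more "peaked" or concentrated a distribution, the lower its entropy

Entropies:
  H(A) = 2.3219 bits
  H(B) = 2.1983 bits
  H(C) = 0.6377 bits

Ranking: A > B > C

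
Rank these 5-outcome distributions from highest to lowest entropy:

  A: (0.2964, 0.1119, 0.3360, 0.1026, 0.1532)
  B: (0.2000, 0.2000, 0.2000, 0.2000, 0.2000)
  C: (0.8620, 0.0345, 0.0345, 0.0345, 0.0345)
B > A > C

Key insight: Entropy is maximized by uniform distributions and minimized by concentrated distributions.

- Uniform distributions have maximum entropy log₂(5) = 2.3219 bits
- The more "peaked" or concentrated a distribution, the lower its entropy

Entropies:
  H(A) = 2.1539 bits
  H(B) = 2.3219 bits
  H(C) = 0.8550 bits

Ranking: B > A > C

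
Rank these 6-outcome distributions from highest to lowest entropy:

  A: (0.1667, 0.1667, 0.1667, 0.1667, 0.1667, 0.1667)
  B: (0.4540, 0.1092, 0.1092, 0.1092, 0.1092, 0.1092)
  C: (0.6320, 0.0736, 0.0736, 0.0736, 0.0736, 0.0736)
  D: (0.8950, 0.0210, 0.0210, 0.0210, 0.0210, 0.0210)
A > B > C > D

Key insight: Entropy is maximized by uniform distributions and minimized by concentrated distributions.

Entropies:
  H(A) = 2.5850 bits
  H(B) = 2.2617 bits
  H(C) = 1.8036 bits
  H(D) = 0.7285 bits

Ranking: A > B > C > D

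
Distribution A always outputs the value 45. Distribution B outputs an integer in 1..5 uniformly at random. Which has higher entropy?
B

A is deterministic, so H(A) = 0. B is uniform over 5 outcomes, so H(B) = log₂(5) = 2.322 bits. Any distribution with genuine randomness has higher entropy than a deterministic one.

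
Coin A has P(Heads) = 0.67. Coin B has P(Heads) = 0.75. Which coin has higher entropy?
A

For binary distributions, entropy is maximized at p=0.5 and decreases as p moves toward 0 or 1.

H(A) = H(0.67) = 0.9149 bits
H(B) = H(0.75) = 0.8113 bits

Distribution A (p=0.67) is closer to uniform (p=0.5), so it has higher entropy.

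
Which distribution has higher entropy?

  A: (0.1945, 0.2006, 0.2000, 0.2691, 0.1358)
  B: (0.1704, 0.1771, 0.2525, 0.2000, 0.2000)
B

Both distributions are close to uniform, making this a harder comparison.

H(A) = 2.2895 bits
H(B) = 2.3075 bits

The distribution closer to uniform has higher entropy.
Answer: B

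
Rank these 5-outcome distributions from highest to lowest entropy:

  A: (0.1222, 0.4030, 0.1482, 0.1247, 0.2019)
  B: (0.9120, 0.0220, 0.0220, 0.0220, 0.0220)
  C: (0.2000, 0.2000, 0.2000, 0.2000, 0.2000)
C > A > B

Key insight: Entropy is maximized by uniform distributions and minimized by concentrated distributions.

- Uniform distributions have maximum entropy log₂(5) = 2.3219 bits
- The more "peaked" or concentrated a distribution, the lower its entropy

Entropies:
  H(A) = 2.1478 bits
  H(B) = 0.6058 bits
  H(C) = 2.3219 bits

Ranking: C > A > B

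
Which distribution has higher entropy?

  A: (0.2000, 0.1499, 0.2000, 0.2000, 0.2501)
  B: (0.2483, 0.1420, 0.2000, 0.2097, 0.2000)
A

Both distributions are close to uniform, making this a harder comparison.

H(A) = 2.3037 bits
H(B) = 2.3002 bits

The distribution closer to uniform has higher entropy.
Answer: A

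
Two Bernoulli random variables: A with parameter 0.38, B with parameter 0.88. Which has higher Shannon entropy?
A

For binary distributions, entropy is maximized at p=0.5 and decreases as p moves toward 0 or 1.

H(A) = H(0.38) = 0.9580 bits
H(B) = H(0.88) = 0.5294 bits

Distribution A (p=0.38) is closer to uniform (p=0.5), so it has higher entropy.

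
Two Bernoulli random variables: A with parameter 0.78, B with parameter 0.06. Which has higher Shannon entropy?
A

For binary distributions, entropy is maximized at p=0.5 and decreases as p moves toward 0 or 1.

H(A) = H(0.78) = 0.7602 bits
H(B) = H(0.06) = 0.3274 bits

Distribution A (p=0.78) is closer to uniform (p=0.5), so it has higher entropy.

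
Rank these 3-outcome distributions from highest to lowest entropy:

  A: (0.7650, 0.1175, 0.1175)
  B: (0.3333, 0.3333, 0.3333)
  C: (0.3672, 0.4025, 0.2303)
B > C > A

Key insight: Entropy is maximized by uniform distributions and minimized by concentrated distributions.

- Uniform distributions have maximum entropy log₂(3) = 1.5850 bits
- The more "peaked" or concentrated a distribution, the lower its entropy

Entropies:
  H(A) = 1.0216 bits
  H(B) = 1.5850 bits
  H(C) = 1.5471 bits

Ranking: B > C > A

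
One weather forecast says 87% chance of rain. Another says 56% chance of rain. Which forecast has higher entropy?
56% forecast

Treat each forecast as a Bernoulli distribution. Binary entropy is maximized at p=0.5 and falls off symmetrically toward 0 or 1. The 56% forecast is closer to 50%, so it is more uncertain. H(87%) ≈ 0.557 bits, H(56%) ≈ 0.990 bits.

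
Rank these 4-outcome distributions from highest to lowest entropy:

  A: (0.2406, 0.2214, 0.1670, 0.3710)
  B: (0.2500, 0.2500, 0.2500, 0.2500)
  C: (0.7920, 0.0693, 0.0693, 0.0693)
B > A > C

Key insight: Entropy is maximized by uniform distributions and minimized by concentrated distributions.

- Uniform distributions have maximum entropy log₂(4) = 2.0000 bits
- The more "peaked" or concentrated a distribution, the lower its entropy

Entropies:
  H(A) = 1.9381 bits
  H(B) = 2.0000 bits
  H(C) = 1.0673 bits

Ranking: B > A > C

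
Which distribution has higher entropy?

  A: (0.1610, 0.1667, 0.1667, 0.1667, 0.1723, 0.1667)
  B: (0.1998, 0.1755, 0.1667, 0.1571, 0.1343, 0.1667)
A

Both distributions are close to uniform, making this a harder comparison.

H(A) = 2.5847 bits
H(B) = 2.5749 bits

The distribution closer to uniform has higher entropy.
Answer: A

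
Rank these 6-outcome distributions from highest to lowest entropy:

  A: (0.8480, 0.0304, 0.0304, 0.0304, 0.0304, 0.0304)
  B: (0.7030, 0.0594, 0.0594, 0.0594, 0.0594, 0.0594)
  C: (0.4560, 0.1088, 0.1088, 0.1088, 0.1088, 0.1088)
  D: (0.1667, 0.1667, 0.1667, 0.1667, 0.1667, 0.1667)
D > C > B > A

Key insight: Entropy is maximized by uniform distributions and minimized by concentrated distributions.

Entropies:
  H(A) = 0.9678 bits
  H(B) = 1.5672 bits
  H(C) = 2.2575 bits
  H(D) = 2.5850 bits

Ranking: D > C > B > A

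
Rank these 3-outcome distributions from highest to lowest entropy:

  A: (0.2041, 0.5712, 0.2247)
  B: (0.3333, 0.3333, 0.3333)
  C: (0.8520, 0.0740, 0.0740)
B > A > C

Key insight: Entropy is maximized by uniform distributions and minimized by concentrated distributions.

- Uniform distributions have maximum entropy log₂(3) = 1.5850 bits
- The more "peaked" or concentrated a distribution, the lower its entropy

Entropies:
  H(A) = 1.4134 bits
  H(B) = 1.5850 bits
  H(C) = 0.7528 bits

Ranking: B > A > C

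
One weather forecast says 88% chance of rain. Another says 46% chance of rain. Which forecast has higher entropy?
46% forecast

Treat each forecast as a Bernoulli distribution. Binary entropy is maximized at p=0.5 and falls off symmetrically toward 0 or 1. The 46% forecast is closer to 50%, so it is more uncertain. H(88%) ≈ 0.529 bits, H(46%) ≈ 0.995 bits.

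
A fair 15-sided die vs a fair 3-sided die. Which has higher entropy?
15-sided die

Both are uniform distributions; for uniform over n outcomes, H = log₂(n). H(15-sided) = log₂(15) = 3.907 bits and H(3-sided) = log₂(3) = 1.585 bits. More outcomes in a uniform distribution means higher entropy.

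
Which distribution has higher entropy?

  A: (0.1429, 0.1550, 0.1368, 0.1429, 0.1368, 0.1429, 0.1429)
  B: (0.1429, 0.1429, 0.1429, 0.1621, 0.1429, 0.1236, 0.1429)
A

Both distributions are close to uniform, making this a harder comparison.

H(A) = 2.8063 bits
H(B) = 2.8036 bits

The distribution closer to uniform has higher entropy.
Answer: A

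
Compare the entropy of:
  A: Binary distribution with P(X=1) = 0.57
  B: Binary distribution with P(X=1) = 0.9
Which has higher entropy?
A

For binary distributions, entropy is maximized at p=0.5 and decreases as p moves toward 0 or 1.

H(A) = H(0.57) = 0.9858 bits
H(B) = H(0.9) = 0.4690 bits

Distribution A (p=0.57) is closer to uniform (p=0.5), so it has higher entropy.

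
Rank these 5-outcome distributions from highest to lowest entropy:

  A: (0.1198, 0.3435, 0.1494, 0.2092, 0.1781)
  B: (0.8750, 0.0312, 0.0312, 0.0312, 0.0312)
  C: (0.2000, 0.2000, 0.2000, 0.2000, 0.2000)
C > A > B

Key insight: Entropy is maximized by uniform distributions and minimized by concentrated distributions.

- Uniform distributions have maximum entropy log₂(5) = 2.3219 bits
- The more "peaked" or concentrated a distribution, the lower its entropy

Entropies:
  H(A) = 2.2216 bits
  H(B) = 0.7936 bits
  H(C) = 2.3219 bits

Ranking: C > A > B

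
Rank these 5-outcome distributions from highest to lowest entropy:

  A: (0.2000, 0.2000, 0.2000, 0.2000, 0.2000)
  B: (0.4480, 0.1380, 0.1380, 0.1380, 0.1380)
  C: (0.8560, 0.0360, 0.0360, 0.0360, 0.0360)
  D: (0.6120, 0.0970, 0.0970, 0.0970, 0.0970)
A > B > D > C

Key insight: Entropy is maximized by uniform distributions and minimized by concentrated distributions.

Entropies:
  H(A) = 2.3219 bits
  H(B) = 2.0962 bits
  H(C) = 0.8826 bits
  H(D) = 1.7395 bits

Ranking: A > B > D > C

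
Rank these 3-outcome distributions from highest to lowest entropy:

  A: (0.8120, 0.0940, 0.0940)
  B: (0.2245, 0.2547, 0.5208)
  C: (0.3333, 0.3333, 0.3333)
C > B > A

Key insight: Entropy is maximized by uniform distributions and minimized by concentrated distributions.

- Uniform distributions have maximum entropy log₂(3) = 1.5850 bits
- The more "peaked" or concentrated a distribution, the lower its entropy

Entropies:
  H(A) = 0.8853 bits
  H(B) = 1.4766 bits
  H(C) = 1.5850 bits

Ranking: C > B > A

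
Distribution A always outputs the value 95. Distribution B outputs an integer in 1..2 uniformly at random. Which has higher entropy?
B

A is deterministic, so H(A) = 0. B is uniform over 2 outcomes, so H(B) = log₂(2) = 1.000 bits. Any distribution with genuine randomness has higher entropy than a deterministic one.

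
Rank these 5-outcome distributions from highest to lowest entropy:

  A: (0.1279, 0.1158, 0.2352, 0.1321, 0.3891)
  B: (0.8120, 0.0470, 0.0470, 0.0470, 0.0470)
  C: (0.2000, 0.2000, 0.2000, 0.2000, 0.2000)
C > A > B

Key insight: Entropy is maximized by uniform distributions and minimized by concentrated distributions.

- Uniform distributions have maximum entropy log₂(5) = 2.3219 bits
- The more "peaked" or concentrated a distribution, the lower its entropy

Entropies:
  H(A) = 2.1463 bits
  H(B) = 1.0733 bits
  H(C) = 2.3219 bits

Ranking: C > A > B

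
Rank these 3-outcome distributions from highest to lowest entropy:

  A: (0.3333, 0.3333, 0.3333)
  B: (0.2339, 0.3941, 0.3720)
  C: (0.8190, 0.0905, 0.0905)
A > B > C

Key insight: Entropy is maximized by uniform distributions and minimized by concentrated distributions.

- Uniform distributions have maximum entropy log₂(3) = 1.5850 bits
- The more "peaked" or concentrated a distribution, the lower its entropy

Entropies:
  H(A) = 1.5850 bits
  H(B) = 1.5504 bits
  H(C) = 0.8633 bits

Ranking: A > B > C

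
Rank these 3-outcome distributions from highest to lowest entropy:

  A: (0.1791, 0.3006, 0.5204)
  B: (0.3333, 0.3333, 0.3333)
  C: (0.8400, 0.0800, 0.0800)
B > A > C

Key insight: Entropy is maximized by uniform distributions and minimized by concentrated distributions.

- Uniform distributions have maximum entropy log₂(3) = 1.5850 bits
- The more "peaked" or concentrated a distribution, the lower its entropy

Entropies:
  H(A) = 1.4560 bits
  H(B) = 1.5850 bits
  H(C) = 0.7943 bits

Ranking: B > A > C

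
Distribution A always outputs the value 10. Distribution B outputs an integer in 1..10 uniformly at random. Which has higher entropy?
B

A is deterministic, so H(A) = 0. B is uniform over 10 outcomes, so H(B) = log₂(10) = 3.322 bits. Any distribution with genuine randomness has higher entropy than a deterministic one.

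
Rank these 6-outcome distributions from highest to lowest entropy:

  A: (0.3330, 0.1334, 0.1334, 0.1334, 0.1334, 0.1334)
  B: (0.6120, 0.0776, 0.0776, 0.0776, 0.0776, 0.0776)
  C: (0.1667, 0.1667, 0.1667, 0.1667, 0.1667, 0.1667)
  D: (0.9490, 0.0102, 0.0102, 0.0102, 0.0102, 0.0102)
C > A > B > D

Key insight: Entropy is maximized by uniform distributions and minimized by concentrated distributions.

Entropies:
  H(A) = 2.4667 bits
  H(B) = 1.8644 bits
  H(C) = 2.5850 bits
  H(D) = 0.4090 bits

Ranking: C > A > B > D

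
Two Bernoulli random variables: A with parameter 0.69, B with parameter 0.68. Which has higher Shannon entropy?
B

For binary distributions, entropy is maximized at p=0.5 and decreases as p moves toward 0 or 1.

H(A) = H(0.69) = 0.8932 bits
H(B) = H(0.68) = 0.9044 bits

Distribution B (p=0.68) is closer to uniform (p=0.5), so it has higher entropy.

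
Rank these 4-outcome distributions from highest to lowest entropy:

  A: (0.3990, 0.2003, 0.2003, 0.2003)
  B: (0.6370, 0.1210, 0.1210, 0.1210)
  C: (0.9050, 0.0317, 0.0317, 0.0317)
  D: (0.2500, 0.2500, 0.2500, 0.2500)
D > A > B > C

Key insight: Entropy is maximized by uniform distributions and minimized by concentrated distributions.

Entropies:
  H(A) = 1.9229 bits
  H(B) = 1.5205 bits
  H(C) = 0.6035 bits
  H(D) = 2.0000 bits

Ranking: D > A > B > C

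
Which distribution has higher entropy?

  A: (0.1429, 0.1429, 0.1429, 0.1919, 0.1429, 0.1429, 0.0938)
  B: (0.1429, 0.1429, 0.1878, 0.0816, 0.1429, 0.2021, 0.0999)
A

Both distributions are close to uniform, making this a harder comparison.

H(A) = 2.7825 bits
H(B) = 2.7495 bits

The distribution closer to uniform has higher entropy.
Answer: A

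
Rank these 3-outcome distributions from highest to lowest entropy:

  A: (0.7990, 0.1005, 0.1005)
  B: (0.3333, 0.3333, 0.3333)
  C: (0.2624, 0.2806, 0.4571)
B > C > A

Key insight: Entropy is maximized by uniform distributions and minimized by concentrated distributions.

- Uniform distributions have maximum entropy log₂(3) = 1.5850 bits
- The more "peaked" or concentrated a distribution, the lower its entropy

Entropies:
  H(A) = 0.9249 bits
  H(B) = 1.5850 bits
  H(C) = 1.5372 bits

Ranking: B > C > A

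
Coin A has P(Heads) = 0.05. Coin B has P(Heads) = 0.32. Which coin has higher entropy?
B

For binary distributions, entropy is maximized at p=0.5 and decreases as p moves toward 0 or 1.

H(A) = H(0.05) = 0.2864 bits
H(B) = H(0.32) = 0.9044 bits

Distribution B (p=0.32) is closer to uniform (p=0.5), so it has higher entropy.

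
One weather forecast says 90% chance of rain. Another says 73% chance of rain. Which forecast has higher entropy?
73% forecast

Treat each forecast as a Bernoulli distribution. Binary entropy is maximized at p=0.5 and falls off symmetrically toward 0 or 1. The 73% forecast is closer to 50%, so it is more uncertain. H(90%) ≈ 0.469 bits, H(73%) ≈ 0.841 bits.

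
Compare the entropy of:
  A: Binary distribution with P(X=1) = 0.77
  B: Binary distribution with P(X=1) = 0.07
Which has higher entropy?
A

For binary distributions, entropy is maximized at p=0.5 and decreases as p moves toward 0 or 1.

H(A) = H(0.77) = 0.7780 bits
H(B) = H(0.07) = 0.3659 bits

Distribution A (p=0.77) is closer to uniform (p=0.5), so it has higher entropy.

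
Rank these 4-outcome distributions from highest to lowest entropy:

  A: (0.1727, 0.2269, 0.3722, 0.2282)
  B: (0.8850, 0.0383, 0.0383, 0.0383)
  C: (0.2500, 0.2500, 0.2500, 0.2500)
C > A > B

Key insight: Entropy is maximized by uniform distributions and minimized by concentrated distributions.

- Uniform distributions have maximum entropy log₂(4) = 2.0000 bits
- The more "peaked" or concentrated a distribution, the lower its entropy

Entropies:
  H(A) = 1.9402 bits
  H(B) = 0.6971 bits
  H(C) = 2.0000 bits

Ranking: C > A > B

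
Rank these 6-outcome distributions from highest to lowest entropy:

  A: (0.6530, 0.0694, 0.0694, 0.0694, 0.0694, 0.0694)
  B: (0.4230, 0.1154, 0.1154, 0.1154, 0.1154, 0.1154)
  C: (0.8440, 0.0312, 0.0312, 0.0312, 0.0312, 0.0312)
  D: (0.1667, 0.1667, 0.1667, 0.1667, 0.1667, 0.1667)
D > B > A > C

Key insight: Entropy is maximized by uniform distributions and minimized by concentrated distributions.

Entropies:
  H(A) = 1.7371 bits
  H(B) = 2.3226 bits
  H(C) = 0.9869 bits
  H(D) = 2.5850 bits

Ranking: D > B > A > C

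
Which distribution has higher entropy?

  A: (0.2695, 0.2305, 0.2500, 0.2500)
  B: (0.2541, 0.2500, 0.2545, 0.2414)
B

Both distributions are close to uniform, making this a harder comparison.

H(A) = 1.9978 bits
H(B) = 1.9997 bits

The distribution closer to uniform has higher entropy.
Answer: B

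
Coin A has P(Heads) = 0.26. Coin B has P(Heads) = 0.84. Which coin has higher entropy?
A

For binary distributions, entropy is maximized at p=0.5 and decreases as p moves toward 0 or 1.

H(A) = H(0.26) = 0.8267 bits
H(B) = H(0.84) = 0.6343 bits

Distribution A (p=0.26) is closer to uniform (p=0.5), so it has higher entropy.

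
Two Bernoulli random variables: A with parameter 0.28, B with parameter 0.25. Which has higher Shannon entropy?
A

For binary distributions, entropy is maximized at p=0.5 and decreases as p moves toward 0 or 1.

H(A) = H(0.28) = 0.8555 bits
H(B) = H(0.25) = 0.8113 bits

Distribution A (p=0.28) is closer to uniform (p=0.5), so it has higher entropy.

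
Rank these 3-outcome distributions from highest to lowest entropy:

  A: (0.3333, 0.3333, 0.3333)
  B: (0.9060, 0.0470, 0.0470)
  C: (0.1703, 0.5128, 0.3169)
A > C > B

Key insight: Entropy is maximized by uniform distributions and minimized by concentrated distributions.

- Uniform distributions have maximum entropy log₂(3) = 1.5850 bits
- The more "peaked" or concentrated a distribution, the lower its entropy

Entropies:
  H(A) = 1.5850 bits
  H(B) = 0.5437 bits
  H(C) = 1.4543 bits

Ranking: A > C > B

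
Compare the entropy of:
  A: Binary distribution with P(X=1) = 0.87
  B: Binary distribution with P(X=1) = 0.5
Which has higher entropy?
B

For binary distributions, entropy is maximized at p=0.5 and decreases as p moves toward 0 or 1.

H(A) = H(0.87) = 0.5574 bits
H(B) = H(0.5) = 1.0000 bits

Distribution B (p=0.5) is closer to uniform (p=0.5), so it has higher entropy.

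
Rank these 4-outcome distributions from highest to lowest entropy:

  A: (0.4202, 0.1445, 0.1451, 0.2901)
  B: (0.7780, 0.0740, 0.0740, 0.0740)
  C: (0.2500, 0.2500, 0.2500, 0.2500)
C > A > B

Key insight: Entropy is maximized by uniform distributions and minimized by concentrated distributions.

- Uniform distributions have maximum entropy log₂(4) = 2.0000 bits
- The more "peaked" or concentrated a distribution, the lower its entropy

Entropies:
  H(A) = 1.8510 bits
  H(B) = 1.1157 bits
  H(C) = 2.0000 bits

Ranking: C > A > B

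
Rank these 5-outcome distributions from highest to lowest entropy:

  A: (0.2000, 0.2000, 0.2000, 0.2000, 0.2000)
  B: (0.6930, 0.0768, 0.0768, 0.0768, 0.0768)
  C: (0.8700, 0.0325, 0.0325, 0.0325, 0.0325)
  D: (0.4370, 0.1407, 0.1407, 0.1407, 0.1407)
A > D > B > C

Key insight: Entropy is maximized by uniform distributions and minimized by concentrated distributions.

Entropies:
  H(A) = 2.3219 bits
  H(B) = 1.5037 bits
  H(C) = 0.8174 bits
  H(D) = 2.1145 bits

Ranking: A > D > B > C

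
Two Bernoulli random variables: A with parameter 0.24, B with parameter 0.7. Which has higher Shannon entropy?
B

For binary distributions, entropy is maximized at p=0.5 and decreases as p moves toward 0 or 1.

H(A) = H(0.24) = 0.7950 bits
H(B) = H(0.7) = 0.8813 bits

Distribution B (p=0.7) is closer to uniform (p=0.5), so it has higher entropy.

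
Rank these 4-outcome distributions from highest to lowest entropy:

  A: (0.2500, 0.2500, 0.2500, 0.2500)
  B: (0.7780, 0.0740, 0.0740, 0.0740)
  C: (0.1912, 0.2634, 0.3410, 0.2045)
A > C > B

Key insight: Entropy is maximized by uniform distributions and minimized by concentrated distributions.

- Uniform distributions have maximum entropy log₂(4) = 2.0000 bits
- The more "peaked" or concentrated a distribution, the lower its entropy

Entropies:
  H(A) = 2.0000 bits
  H(B) = 1.1157 bits
  H(C) = 1.9608 bits

Ranking: A > C > B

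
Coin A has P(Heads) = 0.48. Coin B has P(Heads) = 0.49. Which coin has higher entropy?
B

For binary distributions, entropy is maximized at p=0.5 and decreases as p moves toward 0 or 1.

H(A) = H(0.48) = 0.9988 bits
H(B) = H(0.49) = 0.9997 bits

Distribution B (p=0.49) is closer to uniform (p=0.5), so it has higher entropy.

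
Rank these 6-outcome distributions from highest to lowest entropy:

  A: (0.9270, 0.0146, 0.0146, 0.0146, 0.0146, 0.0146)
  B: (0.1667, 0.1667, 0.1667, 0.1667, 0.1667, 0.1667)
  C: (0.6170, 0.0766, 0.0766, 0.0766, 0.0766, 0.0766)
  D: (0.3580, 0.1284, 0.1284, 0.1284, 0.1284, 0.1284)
B > D > C > A

Key insight: Entropy is maximized by uniform distributions and minimized by concentrated distributions.

Entropies:
  H(A) = 0.5465 bits
  H(B) = 2.5850 bits
  H(C) = 1.8494 bits
  H(D) = 2.4317 bits

Ranking: B > D > C > A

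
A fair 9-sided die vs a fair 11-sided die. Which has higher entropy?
11-sided die

Both are uniform distributions; for uniform over n outcomes, H = log₂(n). H(9-sided) = log₂(9) = 3.170 bits and H(11-sided) = log₂(11) = 3.459 bits. More outcomes in a uniform distribution means higher entropy.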